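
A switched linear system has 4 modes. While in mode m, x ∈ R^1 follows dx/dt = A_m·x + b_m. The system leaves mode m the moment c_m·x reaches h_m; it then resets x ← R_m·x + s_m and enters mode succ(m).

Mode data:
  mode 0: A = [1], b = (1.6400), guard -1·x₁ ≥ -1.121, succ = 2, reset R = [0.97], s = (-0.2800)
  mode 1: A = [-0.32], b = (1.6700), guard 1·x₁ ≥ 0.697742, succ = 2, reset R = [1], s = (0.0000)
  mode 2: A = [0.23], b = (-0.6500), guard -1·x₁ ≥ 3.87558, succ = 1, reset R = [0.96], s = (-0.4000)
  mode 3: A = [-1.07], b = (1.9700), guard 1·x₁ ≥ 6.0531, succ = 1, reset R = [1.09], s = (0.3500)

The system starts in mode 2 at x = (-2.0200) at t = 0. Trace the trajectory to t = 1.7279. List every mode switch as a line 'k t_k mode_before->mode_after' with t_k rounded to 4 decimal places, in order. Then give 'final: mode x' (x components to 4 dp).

Mode 2: guard c·x = 3.8756 hit at Δt = 1.4095 (t = 1.4095), x⁻ = (-3.8756) → reset → x⁺ = (-4.1206), jump to mode 1
Mode 1: flow for 0.3184 to horizon, guard not reached → x = (-3.2159)

1 1.4095 2->1
final: 1 -3.2159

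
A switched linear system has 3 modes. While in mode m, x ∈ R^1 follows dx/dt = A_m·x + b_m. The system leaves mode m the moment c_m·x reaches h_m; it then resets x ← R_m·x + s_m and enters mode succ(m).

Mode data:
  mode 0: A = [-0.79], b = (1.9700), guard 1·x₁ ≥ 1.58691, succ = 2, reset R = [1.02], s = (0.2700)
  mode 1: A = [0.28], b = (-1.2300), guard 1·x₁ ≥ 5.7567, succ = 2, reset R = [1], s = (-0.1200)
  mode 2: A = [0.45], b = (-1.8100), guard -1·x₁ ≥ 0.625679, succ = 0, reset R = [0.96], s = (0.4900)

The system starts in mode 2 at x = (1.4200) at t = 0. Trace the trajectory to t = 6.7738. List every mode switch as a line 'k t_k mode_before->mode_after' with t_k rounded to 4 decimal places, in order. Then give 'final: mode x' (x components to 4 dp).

Mode 2: guard c·x = 0.6257 hit at Δt = 1.2890 (t = 1.2890), x⁻ = (-0.6257) → reset → x⁺ = (-0.1107), jump to mode 0
Mode 0: guard c·x = 1.5869 hit at Δt = 1.3355 (t = 2.6245), x⁻ = (1.5869) → reset → x⁺ = (1.8886), jump to mode 2
Mode 2: guard c·x = 0.6257 hit at Δt = 1.7303 (t = 4.3548), x⁻ = (-0.6257) → reset → x⁺ = (-0.1107), jump to mode 0
Mode 0: guard c·x = 1.5869 hit at Δt = 1.3355 (t = 5.6903), x⁻ = (1.5869) → reset → x⁺ = (1.8886), jump to mode 2
Mode 2: flow for 1.0835 to horizon, guard not reached → x = (0.5479)

1 1.2890 2->0
2 2.6245 0->2
3 4.3548 2->0
4 5.6903 0->2
final: 2 0.5479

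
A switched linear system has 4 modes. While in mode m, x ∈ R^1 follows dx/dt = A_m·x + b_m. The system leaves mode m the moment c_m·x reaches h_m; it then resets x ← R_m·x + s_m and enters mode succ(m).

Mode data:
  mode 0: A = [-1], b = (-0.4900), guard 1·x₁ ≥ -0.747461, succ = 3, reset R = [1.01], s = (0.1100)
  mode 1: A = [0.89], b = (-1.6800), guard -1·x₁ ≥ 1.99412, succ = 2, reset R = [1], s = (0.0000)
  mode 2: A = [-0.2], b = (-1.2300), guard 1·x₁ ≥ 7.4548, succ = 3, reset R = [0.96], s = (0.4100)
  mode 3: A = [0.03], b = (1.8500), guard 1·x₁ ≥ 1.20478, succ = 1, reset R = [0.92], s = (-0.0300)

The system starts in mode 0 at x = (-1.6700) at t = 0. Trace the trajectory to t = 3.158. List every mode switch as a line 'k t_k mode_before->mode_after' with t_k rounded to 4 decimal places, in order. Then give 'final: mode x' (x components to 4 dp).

1 1.5224 0->3
2 2.5178 3->1
final: 1 0.4570

Mode 0: guard c·x = -0.7475 hit at Δt = 1.5224 (t = 1.5224), x⁻ = (-0.7475) → reset → x⁺ = (-0.6449), jump to mode 3
Mode 3: guard c·x = 1.2048 hit at Δt = 0.9954 (t = 2.5178), x⁻ = (1.2048) → reset → x⁺ = (1.0784), jump to mode 1
Mode 1: flow for 0.6402 to horizon, guard not reached → x = (0.4570)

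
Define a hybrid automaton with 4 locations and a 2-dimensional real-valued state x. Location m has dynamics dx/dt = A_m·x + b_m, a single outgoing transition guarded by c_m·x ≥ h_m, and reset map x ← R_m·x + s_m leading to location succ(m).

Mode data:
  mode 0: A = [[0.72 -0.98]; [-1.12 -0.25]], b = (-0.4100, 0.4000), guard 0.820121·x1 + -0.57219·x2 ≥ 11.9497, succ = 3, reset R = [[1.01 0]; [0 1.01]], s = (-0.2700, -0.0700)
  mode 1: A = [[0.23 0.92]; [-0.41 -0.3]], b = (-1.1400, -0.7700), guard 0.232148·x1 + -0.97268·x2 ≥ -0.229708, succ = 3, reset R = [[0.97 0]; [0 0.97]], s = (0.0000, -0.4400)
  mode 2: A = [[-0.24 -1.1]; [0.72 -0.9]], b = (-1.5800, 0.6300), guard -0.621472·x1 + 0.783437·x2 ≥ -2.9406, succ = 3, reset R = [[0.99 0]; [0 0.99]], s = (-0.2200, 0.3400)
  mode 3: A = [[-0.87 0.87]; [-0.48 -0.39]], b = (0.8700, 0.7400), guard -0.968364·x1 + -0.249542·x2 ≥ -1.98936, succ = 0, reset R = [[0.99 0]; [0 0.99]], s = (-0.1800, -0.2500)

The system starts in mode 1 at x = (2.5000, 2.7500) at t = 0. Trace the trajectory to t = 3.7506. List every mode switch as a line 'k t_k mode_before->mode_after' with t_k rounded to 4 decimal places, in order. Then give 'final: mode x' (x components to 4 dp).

1 0.6670 1->3
2 1.6472 3->0
3 3.2019 0->3
final: 3 3.9435 -6.5551

Mode 1: guard c·x = -0.2297 hit at Δt = 0.6670 (t = 0.6670), x⁻ = (3.3572, 1.0374) → reset → x⁺ = (3.2565, 0.5663), jump to mode 3
Mode 3: guard c·x = -1.9894 hit at Δt = 0.9802 (t = 1.6472), x⁻ = (2.0589, -0.0177) → reset → x⁺ = (1.8583, -0.2675), jump to mode 0
Mode 0: guard c·x = 11.9497 hit at Δt = 1.5547 (t = 3.2019), x⁻ = (10.0278, -6.5113) → reset → x⁺ = (9.8581, -6.6464), jump to mode 3
Mode 3: flow for 0.5487 to horizon, guard not reached → x = (3.9435, -6.5551)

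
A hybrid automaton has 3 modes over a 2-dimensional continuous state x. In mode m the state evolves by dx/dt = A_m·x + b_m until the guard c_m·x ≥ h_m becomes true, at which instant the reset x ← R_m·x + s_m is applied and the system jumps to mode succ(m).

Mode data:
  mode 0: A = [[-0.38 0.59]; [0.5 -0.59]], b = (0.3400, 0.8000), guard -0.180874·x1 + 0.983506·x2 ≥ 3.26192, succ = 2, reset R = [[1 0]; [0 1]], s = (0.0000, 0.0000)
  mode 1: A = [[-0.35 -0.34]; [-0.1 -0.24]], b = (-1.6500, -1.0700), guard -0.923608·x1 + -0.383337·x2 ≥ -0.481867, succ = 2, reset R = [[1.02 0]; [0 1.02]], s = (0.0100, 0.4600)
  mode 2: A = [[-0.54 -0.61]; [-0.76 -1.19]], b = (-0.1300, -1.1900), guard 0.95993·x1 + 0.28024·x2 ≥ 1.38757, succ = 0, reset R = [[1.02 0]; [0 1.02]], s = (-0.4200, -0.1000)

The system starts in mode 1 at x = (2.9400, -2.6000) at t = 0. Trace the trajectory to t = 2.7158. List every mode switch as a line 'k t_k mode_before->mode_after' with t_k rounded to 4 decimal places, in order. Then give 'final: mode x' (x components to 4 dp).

Mode 1: guard c·x = -0.4819 hit at Δt = 0.7634 (t = 0.7634), x⁻ = (1.7970, -3.0726) → reset → x⁺ = (1.8429, -2.6741), jump to mode 2
Mode 2: guard c·x = 1.3876 hit at Δt = 1.0152 (t = 1.7786), x⁻ = (2.1518, -2.4194) → reset → x⁺ = (1.7748, -2.5677), jump to mode 0
Mode 0: flow for 0.9372 to horizon, guard not reached → x = (0.8907, -0.4788)

1 0.7634 1->2
2 1.7786 2->0
final: 0 0.8907 -0.4788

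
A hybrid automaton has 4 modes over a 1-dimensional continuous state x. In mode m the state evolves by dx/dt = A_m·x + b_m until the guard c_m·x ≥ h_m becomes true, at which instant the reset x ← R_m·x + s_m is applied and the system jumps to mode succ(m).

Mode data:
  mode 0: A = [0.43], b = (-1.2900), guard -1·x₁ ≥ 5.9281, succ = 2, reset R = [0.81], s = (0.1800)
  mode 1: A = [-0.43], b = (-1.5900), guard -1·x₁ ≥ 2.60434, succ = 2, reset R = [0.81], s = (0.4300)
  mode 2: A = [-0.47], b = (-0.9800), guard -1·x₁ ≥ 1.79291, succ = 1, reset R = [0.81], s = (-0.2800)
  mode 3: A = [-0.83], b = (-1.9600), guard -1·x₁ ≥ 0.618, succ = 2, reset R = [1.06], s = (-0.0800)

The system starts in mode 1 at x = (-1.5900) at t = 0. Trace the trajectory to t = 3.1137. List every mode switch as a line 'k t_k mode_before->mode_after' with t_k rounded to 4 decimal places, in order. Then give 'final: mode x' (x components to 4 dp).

1 1.5264 1->2
2 2.2241 2->1
final: 1 -2.3570

Mode 1: guard c·x = 2.6043 hit at Δt = 1.5264 (t = 1.5264), x⁻ = (-2.6043) → reset → x⁺ = (-1.6795), jump to mode 2
Mode 2: guard c·x = 1.7929 hit at Δt = 0.6977 (t = 2.2241), x⁻ = (-1.7929) → reset → x⁺ = (-1.7323), jump to mode 1
Mode 1: flow for 0.8896 to horizon, guard not reached → x = (-2.3570)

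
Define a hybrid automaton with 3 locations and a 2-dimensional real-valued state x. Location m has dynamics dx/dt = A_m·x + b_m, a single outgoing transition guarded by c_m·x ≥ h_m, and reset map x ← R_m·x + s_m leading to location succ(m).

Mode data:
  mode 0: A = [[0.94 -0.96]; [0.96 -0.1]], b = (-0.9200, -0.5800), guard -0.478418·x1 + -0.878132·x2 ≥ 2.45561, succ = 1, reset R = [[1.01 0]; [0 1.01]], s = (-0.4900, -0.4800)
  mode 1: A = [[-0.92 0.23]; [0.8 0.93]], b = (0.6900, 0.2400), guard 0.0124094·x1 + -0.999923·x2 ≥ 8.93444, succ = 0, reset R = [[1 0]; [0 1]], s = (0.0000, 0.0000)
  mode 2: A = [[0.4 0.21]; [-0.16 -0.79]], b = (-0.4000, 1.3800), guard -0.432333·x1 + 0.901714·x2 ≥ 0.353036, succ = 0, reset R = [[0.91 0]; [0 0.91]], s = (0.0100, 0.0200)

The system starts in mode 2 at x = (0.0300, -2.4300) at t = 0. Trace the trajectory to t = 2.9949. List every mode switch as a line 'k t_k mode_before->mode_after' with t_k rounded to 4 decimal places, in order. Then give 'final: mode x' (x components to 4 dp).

Mode 2: guard c·x = 0.3530 hit at Δt = 1.0687 (t = 1.0687), x⁻ = (-0.8069, 0.0046) → reset → x⁺ = (-0.7243, 0.0242), jump to mode 0
Mode 0: guard c·x = 2.4556 hit at Δt = 0.8810 (t = 1.9497), x⁻ = (-2.1181, -1.6424) → reset → x⁺ = (-2.6293, -2.1388), jump to mode 1
Mode 1: flow for 1.0452 to horizon, guard not reached → x = (-1.3276, -7.8710)

1 1.0687 2->0
2 1.9497 0->1
final: 1 -1.3276 -7.8710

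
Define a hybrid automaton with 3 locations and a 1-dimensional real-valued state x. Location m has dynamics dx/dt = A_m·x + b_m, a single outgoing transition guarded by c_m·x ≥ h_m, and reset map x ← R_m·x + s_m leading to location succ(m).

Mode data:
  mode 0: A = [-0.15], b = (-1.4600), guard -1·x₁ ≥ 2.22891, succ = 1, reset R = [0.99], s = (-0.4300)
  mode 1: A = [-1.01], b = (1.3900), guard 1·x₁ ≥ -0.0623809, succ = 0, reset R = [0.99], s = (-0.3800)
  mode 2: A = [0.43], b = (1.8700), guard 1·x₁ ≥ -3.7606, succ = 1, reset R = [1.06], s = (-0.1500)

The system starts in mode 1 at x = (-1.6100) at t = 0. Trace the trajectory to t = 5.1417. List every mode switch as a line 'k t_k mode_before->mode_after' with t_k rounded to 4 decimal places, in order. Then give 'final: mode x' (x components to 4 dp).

1 0.7231 1->0
2 2.1472 0->1
3 3.1629 1->0
4 4.5870 0->1
final: 1 -0.9153

Mode 1: guard c·x = -0.0624 hit at Δt = 0.7231 (t = 0.7231), x⁻ = (-0.0624) → reset → x⁺ = (-0.4418), jump to mode 0
Mode 0: guard c·x = 2.2289 hit at Δt = 1.4241 (t = 2.1472), x⁻ = (-2.2289) → reset → x⁺ = (-2.6366), jump to mode 1
Mode 1: guard c·x = -0.0624 hit at Δt = 1.0157 (t = 3.1629), x⁻ = (-0.0624) → reset → x⁺ = (-0.4418), jump to mode 0
Mode 0: guard c·x = 2.2289 hit at Δt = 1.4241 (t = 4.5870), x⁻ = (-2.2289) → reset → x⁺ = (-2.6366), jump to mode 1
Mode 1: flow for 0.5547 to horizon, guard not reached → x = (-0.9153)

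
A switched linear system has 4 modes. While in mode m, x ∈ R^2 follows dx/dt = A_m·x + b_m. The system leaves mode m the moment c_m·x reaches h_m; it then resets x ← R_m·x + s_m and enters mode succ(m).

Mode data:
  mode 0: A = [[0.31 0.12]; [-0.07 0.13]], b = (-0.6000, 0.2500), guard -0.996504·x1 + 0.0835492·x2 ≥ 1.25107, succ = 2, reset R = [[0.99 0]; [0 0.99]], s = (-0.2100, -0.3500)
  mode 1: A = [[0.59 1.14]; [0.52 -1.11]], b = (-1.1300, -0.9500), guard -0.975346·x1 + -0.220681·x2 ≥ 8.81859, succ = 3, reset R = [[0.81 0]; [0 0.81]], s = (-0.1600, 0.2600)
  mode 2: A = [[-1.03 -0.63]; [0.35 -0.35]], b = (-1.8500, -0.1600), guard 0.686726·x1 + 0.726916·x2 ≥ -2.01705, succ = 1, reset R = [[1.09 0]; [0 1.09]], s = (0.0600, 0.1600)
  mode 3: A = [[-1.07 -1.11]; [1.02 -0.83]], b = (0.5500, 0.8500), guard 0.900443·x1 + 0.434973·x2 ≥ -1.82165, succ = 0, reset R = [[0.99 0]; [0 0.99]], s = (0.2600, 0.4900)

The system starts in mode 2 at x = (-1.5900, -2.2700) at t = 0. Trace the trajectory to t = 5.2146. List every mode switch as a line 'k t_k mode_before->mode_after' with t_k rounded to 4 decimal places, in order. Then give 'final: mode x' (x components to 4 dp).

1 1.2170 2->1
2 2.4867 1->3
3 3.3290 3->0
4 4.0666 0->2
final: 2 -0.8503 -1.9941

Mode 2: guard c·x = -2.0170 hit at Δt = 1.2170 (t = 1.2170), x⁻ = (-0.8055, -2.0138) → reset → x⁺ = (-0.8180, -2.0351), jump to mode 1
Mode 1: guard c·x = 8.8186 hit at Δt = 1.2697 (t = 2.4867), x⁻ = (-8.3903, -2.8782) → reset → x⁺ = (-6.9561, -2.0714), jump to mode 3
Mode 3: guard c·x = -1.8216 hit at Δt = 0.8423 (t = 3.3290), x⁻ = (-0.8460, -2.4367) → reset → x⁺ = (-0.5775, -1.9223), jump to mode 0
Mode 0: guard c·x = 1.2511 hit at Δt = 0.7376 (t = 4.0666), x⁻ = (-1.4122, -1.8695) → reset → x⁺ = (-1.6081, -2.2008), jump to mode 2
Mode 2: flow for 1.1480 to horizon, guard not reached → x = (-0.8503, -1.9941)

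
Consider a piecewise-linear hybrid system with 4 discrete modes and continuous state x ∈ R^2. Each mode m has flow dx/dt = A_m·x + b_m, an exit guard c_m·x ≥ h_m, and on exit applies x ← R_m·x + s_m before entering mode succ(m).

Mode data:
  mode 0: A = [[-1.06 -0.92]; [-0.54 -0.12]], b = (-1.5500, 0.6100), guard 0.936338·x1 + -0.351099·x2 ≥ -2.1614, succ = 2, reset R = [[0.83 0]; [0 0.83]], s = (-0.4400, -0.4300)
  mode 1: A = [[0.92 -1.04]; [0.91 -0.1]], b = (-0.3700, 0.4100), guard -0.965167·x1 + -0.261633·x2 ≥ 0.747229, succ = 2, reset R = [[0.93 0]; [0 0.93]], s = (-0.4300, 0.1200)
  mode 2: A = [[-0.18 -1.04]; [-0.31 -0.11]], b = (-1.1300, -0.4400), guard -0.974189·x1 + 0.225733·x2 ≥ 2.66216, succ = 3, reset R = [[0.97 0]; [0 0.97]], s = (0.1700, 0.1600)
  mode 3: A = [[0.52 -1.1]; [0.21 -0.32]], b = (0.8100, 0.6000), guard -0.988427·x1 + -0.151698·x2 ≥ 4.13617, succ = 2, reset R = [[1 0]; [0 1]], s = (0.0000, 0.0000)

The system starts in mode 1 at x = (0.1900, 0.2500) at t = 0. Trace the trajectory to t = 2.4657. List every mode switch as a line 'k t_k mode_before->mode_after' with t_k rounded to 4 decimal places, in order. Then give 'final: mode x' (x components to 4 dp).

Mode 1: guard c·x = 0.7472 hit at Δt = 1.0472 (t = 1.0472), x⁻ = (-0.8833, 0.4025) → reset → x⁺ = (-1.2515, 0.4944), jump to mode 2
Mode 2: guard c·x = 2.6622 hit at Δt = 1.0206 (t = 2.0678), x⁻ = (-2.5938, 0.5995) → reset → x⁺ = (-2.3460, 0.7415), jump to mode 3
Mode 3: flow for 0.3979 to horizon, guard not reached → x = (-2.8729, 0.6724)

1 1.0472 1->2
2 2.0678 2->3
final: 3 -2.8729 0.6724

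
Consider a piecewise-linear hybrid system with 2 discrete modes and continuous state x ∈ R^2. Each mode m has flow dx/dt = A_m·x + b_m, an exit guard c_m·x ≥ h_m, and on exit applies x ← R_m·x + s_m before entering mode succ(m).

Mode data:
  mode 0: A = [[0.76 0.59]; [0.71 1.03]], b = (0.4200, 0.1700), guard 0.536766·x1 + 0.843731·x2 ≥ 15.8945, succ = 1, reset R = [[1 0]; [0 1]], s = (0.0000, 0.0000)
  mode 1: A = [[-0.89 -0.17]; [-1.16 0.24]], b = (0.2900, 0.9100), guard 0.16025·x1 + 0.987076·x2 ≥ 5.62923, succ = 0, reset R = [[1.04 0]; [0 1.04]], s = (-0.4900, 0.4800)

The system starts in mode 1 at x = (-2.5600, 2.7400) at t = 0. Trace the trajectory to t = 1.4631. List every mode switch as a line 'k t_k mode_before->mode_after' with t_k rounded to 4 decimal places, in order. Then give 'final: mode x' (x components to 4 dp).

1 0.7568 1->0
final: 0 1.8297 13.4214

Mode 1: guard c·x = 5.6292 hit at Δt = 0.7568 (t = 0.7568), x⁻ = (-1.5716, 5.9581) → reset → x⁺ = (-2.1245, 6.6764), jump to mode 0
Mode 0: flow for 0.7063 to horizon, guard not reached → x = (1.8297, 13.4214)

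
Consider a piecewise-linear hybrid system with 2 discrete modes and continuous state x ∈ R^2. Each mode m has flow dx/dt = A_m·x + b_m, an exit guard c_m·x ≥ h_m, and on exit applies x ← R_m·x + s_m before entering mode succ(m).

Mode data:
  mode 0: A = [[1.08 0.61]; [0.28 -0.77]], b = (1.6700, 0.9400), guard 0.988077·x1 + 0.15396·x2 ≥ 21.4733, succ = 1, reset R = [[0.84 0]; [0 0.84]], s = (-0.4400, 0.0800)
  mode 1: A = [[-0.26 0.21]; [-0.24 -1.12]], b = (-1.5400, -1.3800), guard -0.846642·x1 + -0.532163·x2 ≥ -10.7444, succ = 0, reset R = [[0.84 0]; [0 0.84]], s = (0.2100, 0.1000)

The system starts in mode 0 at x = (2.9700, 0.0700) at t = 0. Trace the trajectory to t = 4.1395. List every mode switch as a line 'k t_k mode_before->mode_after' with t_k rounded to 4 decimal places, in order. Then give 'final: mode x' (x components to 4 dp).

Mode 0: guard c·x = 21.4733 hit at Δt = 1.3995 (t = 1.3995), x⁻ = (21.1837, 3.5216) → reset → x⁺ = (17.3543, 3.0381), jump to mode 1
Mode 1: guard c·x = -10.7444 hit at Δt = 0.7285 (t = 2.1280), x⁻ = (13.4131, -1.1495) → reset → x⁺ = (11.4770, -0.8655), jump to mode 0
Mode 0: guard c·x = 21.4733 hit at Δt = 0.5215 (t = 2.6495), x⁻ = (21.4550, 1.7802) → reset → x⁺ = (17.5822, 1.5753), jump to mode 1
Mode 1: guard c·x = -10.7444 hit at Δt = 0.6773 (t = 3.3267), x⁻ = (13.7415, -1.6720) → reset → x⁺ = (11.7529, -1.3045), jump to mode 0
Mode 0: guard c·x = 21.4733 hit at Δt = 0.5105 (t = 3.8372), x⁻ = (21.5052, 1.4583) → reset → x⁺ = (17.6244, 1.3050), jump to mode 1
Mode 1: flow for 0.3023 to horizon, guard not reached → x = (15.8664, -0.4509)

1 1.3995 0->1
2 2.1280 1->0
3 2.6495 0->1
4 3.3267 1->0
5 3.8372 0->1
final: 1 15.8664 -0.4509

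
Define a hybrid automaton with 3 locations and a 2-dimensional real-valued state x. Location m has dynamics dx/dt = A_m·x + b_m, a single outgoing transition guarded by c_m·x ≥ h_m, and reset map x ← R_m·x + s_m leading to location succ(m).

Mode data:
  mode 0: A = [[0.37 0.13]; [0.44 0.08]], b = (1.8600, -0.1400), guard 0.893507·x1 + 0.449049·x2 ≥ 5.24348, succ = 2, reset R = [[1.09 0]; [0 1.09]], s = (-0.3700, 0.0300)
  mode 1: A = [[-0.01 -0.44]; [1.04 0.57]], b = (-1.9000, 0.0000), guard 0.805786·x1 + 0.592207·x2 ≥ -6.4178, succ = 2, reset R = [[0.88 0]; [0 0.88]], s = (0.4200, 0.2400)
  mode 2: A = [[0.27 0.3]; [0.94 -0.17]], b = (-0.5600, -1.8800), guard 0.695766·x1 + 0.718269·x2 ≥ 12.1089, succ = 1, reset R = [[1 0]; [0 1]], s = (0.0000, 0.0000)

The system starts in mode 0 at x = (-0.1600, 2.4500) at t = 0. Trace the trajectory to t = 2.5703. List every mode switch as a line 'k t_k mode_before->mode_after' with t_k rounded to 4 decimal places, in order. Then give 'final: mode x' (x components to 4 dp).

1 1.4578 0->2
final: 2 6.6286 6.4236

Mode 0: guard c·x = 5.2435 hit at Δt = 1.4578 (t = 1.4578), x⁻ = (4.0180, 3.6819) → reset → x⁺ = (4.0097, 4.0432), jump to mode 2
Mode 2: flow for 1.1125 to horizon, guard not reached → x = (6.6286, 6.4236)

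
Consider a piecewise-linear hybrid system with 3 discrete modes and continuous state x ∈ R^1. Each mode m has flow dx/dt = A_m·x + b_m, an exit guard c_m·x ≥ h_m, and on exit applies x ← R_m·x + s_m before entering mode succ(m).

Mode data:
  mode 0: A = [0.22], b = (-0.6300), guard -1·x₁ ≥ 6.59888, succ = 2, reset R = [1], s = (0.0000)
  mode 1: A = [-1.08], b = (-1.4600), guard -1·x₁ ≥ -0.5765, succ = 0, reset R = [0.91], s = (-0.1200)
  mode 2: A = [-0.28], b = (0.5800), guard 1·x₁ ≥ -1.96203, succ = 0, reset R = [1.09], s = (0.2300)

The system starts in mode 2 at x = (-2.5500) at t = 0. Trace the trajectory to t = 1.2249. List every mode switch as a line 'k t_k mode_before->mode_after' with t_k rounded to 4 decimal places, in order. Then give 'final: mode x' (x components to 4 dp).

Mode 2: guard c·x = -1.9620 hit at Δt = 0.4860 (t = 0.4860), x⁻ = (-1.9620) → reset → x⁺ = (-1.9086), jump to mode 0
Mode 0: flow for 0.7389 to horizon, guard not reached → x = (-2.7510)

1 0.4860 2->0
final: 0 -2.7510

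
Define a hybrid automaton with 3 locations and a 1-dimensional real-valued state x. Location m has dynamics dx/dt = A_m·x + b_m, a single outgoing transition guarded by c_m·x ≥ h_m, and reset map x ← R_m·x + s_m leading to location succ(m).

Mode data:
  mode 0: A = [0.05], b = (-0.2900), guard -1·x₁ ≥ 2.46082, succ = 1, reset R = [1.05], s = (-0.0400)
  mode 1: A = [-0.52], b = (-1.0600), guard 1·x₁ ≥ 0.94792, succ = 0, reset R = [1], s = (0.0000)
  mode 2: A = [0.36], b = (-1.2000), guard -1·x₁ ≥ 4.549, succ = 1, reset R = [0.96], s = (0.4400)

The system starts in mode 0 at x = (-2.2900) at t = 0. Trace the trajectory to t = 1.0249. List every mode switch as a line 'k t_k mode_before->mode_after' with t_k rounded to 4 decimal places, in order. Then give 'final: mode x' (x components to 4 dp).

Mode 0: guard c·x = 2.4608 hit at Δt = 0.4179 (t = 0.4179), x⁻ = (-2.4608) → reset → x⁺ = (-2.6239), jump to mode 1
Mode 1: flow for 0.6070 to horizon, guard not reached → x = (-2.4654)

1 0.4179 0->1
final: 1 -2.4654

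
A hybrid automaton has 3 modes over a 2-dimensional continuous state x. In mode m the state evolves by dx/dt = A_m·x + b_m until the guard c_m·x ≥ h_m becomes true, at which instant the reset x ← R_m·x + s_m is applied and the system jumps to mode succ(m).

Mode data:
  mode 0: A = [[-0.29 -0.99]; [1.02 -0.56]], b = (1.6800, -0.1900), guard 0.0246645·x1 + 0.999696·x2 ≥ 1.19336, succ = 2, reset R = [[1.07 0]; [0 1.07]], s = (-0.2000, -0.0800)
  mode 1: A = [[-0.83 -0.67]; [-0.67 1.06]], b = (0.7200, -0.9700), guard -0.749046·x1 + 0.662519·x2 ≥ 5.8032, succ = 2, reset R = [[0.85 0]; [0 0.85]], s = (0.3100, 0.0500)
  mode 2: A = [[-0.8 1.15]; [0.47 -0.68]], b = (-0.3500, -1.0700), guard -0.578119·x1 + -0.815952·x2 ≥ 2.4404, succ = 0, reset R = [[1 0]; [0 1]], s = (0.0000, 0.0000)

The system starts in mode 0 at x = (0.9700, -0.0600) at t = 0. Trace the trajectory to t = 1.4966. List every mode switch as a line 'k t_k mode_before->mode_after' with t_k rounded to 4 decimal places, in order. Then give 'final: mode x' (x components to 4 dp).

1 1.1426 0->2
final: 2 1.5223 0.8069

Mode 0: guard c·x = 1.1934 hit at Δt = 1.1426 (t = 1.1426), x⁻ = (1.7844, 1.1497) → reset → x⁺ = (1.7093, 1.1502), jump to mode 2
Mode 2: flow for 0.3540 to horizon, guard not reached → x = (1.5223, 0.8069)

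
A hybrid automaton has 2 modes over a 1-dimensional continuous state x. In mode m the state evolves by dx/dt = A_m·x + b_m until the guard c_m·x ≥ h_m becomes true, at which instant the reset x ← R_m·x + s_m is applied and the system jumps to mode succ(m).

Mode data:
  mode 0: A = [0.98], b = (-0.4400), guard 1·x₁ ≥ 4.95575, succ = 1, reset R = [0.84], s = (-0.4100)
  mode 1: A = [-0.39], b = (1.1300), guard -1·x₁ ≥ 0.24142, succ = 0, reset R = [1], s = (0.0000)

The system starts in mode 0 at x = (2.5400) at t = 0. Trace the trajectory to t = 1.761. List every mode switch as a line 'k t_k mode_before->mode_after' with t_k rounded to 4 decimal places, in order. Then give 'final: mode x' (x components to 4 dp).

1 0.7836 0->1
final: 1 3.4817

Mode 0: guard c·x = 4.9558 hit at Δt = 0.7836 (t = 0.7836), x⁻ = (4.9558) → reset → x⁺ = (3.7528), jump to mode 1
Mode 1: flow for 0.9774 to horizon, guard not reached → x = (3.4817)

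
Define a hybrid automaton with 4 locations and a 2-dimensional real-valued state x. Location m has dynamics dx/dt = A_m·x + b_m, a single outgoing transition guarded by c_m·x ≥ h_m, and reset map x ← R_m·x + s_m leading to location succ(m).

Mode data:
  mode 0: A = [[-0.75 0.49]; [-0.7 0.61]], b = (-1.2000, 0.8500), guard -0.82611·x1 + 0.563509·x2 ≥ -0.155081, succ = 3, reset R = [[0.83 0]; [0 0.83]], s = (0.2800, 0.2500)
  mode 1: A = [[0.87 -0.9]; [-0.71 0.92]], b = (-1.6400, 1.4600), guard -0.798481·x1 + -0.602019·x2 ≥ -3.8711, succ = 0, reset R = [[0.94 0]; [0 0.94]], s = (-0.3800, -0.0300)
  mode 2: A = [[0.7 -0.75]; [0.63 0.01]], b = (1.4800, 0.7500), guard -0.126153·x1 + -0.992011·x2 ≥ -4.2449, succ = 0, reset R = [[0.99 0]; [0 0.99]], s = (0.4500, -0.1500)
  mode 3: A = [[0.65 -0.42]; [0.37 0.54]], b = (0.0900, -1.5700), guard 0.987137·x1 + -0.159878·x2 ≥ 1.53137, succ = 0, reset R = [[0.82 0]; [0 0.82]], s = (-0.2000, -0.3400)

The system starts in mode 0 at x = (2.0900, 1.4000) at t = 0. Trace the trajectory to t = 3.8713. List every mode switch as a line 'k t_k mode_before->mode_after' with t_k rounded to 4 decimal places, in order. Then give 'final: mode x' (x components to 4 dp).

1 0.4455 0->3
2 1.3652 3->0
3 1.6051 0->3
4 2.6224 3->0
5 3.0973 0->3
final: 3 1.0161 -0.6121

Mode 0: guard c·x = -0.1551 hit at Δt = 0.4455 (t = 0.4455), x⁻ = (1.3228, 1.6640) → reset → x⁺ = (1.3779, 1.6311), jump to mode 3
Mode 3: guard c·x = 1.5314 hit at Δt = 0.9197 (t = 1.3652), x⁻ = (1.7927, 1.4903) → reset → x⁺ = (1.2700, 0.8821), jump to mode 0
Mode 0: guard c·x = -0.1551 hit at Δt = 0.2400 (t = 1.6051), x⁻ = (0.9005, 1.0449) → reset → x⁺ = (1.0274, 1.1173), jump to mode 3
Mode 3: guard c·x = 1.5314 hit at Δt = 1.0172 (t = 2.6224), x⁻ = (1.6209, 0.4293) → reset → x⁺ = (1.1291, 0.0120), jump to mode 0
Mode 0: guard c·x = -0.1551 hit at Δt = 0.4749 (t = 3.0973), x⁻ = (0.3285, 0.2064) → reset → x⁺ = (0.5527, 0.4213), jump to mode 3
Mode 3: flow for 0.7740 to horizon, guard not reached → x = (1.0161, -0.6121)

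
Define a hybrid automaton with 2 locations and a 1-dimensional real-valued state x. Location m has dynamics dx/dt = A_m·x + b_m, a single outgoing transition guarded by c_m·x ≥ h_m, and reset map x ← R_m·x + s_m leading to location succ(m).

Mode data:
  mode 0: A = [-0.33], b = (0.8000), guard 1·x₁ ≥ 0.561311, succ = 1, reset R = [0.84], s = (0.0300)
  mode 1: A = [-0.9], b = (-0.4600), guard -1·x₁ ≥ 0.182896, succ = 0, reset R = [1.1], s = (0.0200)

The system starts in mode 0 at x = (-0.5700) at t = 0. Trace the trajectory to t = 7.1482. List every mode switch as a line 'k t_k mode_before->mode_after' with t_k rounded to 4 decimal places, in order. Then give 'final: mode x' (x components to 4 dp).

Mode 0: guard c·x = 0.5613 hit at Δt = 1.4380 (t = 1.4380), x⁻ = (0.5613) → reset → x⁺ = (0.5015), jump to mode 1
Mode 1: guard c·x = 0.1829 hit at Δt = 1.2518 (t = 2.6898), x⁻ = (-0.1829) → reset → x⁺ = (-0.1812), jump to mode 0
Mode 0: guard c·x = 0.5613 hit at Δt = 1.0165 (t = 3.7063), x⁻ = (0.5613) → reset → x⁺ = (0.5015), jump to mode 1
Mode 1: guard c·x = 0.1829 hit at Δt = 1.2518 (t = 4.9581), x⁻ = (-0.1829) → reset → x⁺ = (-0.1812), jump to mode 0
Mode 0: guard c·x = 0.5613 hit at Δt = 1.0165 (t = 5.9746), x⁻ = (0.5613) → reset → x⁺ = (0.5015), jump to mode 1
Mode 1: flow for 1.1736 to horizon, guard not reached → x = (-0.1590)

1 1.4380 0->1
2 2.6898 1->0
3 3.7063 0->1
4 4.9581 1->0
5 5.9746 0->1
final: 1 -0.1590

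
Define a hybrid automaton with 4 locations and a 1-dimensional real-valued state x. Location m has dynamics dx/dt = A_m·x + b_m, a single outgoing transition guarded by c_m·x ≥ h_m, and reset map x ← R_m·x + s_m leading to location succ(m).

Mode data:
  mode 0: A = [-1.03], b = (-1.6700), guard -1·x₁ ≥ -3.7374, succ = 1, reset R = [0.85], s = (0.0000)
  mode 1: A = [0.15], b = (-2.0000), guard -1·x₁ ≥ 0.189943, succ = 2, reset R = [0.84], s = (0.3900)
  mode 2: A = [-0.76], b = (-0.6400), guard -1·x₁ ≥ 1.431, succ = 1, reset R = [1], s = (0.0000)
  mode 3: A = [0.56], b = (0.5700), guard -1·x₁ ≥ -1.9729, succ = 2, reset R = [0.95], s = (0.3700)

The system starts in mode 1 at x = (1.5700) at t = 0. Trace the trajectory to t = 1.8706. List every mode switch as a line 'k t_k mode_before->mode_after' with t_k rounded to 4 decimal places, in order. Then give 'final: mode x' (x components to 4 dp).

Mode 1: guard c·x = 0.1899 hit at Δt = 0.9295 (t = 0.9295), x⁻ = (-0.1899) → reset → x⁺ = (0.2304), jump to mode 2
Mode 2: flow for 0.9411 to horizon, guard not reached → x = (-0.3175)

1 0.9295 1->2
final: 2 -0.3175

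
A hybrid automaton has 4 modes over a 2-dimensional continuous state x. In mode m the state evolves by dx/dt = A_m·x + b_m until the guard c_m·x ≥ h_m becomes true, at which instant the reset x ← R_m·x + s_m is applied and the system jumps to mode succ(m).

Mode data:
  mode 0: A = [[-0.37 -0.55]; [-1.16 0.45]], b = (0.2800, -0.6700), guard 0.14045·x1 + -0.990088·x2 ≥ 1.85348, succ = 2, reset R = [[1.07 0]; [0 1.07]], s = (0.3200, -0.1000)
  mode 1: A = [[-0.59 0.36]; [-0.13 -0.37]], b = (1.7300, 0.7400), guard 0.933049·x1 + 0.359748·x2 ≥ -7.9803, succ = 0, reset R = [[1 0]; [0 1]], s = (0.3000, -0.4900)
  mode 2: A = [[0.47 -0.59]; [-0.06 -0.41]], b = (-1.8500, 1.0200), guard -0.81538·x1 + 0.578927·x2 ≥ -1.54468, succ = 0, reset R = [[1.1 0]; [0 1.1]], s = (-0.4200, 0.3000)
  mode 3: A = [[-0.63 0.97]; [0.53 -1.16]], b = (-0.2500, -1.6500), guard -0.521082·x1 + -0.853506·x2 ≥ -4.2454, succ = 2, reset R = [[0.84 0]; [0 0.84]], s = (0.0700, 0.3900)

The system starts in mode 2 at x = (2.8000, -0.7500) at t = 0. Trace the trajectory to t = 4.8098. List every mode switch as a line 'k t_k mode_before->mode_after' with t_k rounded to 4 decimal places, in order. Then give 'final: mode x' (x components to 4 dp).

Mode 2: guard c·x = -1.5447 hit at Δt = 1.1873 (t = 1.1873), x⁻ = (2.1462, 0.3546) → reset → x⁺ = (1.9408, 0.6900), jump to mode 0
Mode 0: guard c·x = 1.8535 hit at Δt = 0.7863 (t = 1.9736), x⁻ = (1.8145, -1.6146) → reset → x⁺ = (2.2615, -1.8277), jump to mode 2
Mode 2: guard c·x = -1.5447 hit at Δt = 1.3995 (t = 3.3731), x⁻ = (1.8361, -0.0821) → reset → x⁺ = (1.5997, 0.2096), jump to mode 0
Mode 0: guard c·x = 1.8535 hit at Δt = 0.6632 (t = 4.0363), x⁻ = (1.6439, -1.6388) → reset → x⁺ = (2.0790, -1.8536), jump to mode 2
Mode 2: flow for 0.7735 to horizon, guard not reached → x = (1.9854, -0.7562)

1 1.1873 2->0
2 1.9736 0->2
3 3.3731 2->0
4 4.0363 0->2
final: 2 1.9854 -0.7562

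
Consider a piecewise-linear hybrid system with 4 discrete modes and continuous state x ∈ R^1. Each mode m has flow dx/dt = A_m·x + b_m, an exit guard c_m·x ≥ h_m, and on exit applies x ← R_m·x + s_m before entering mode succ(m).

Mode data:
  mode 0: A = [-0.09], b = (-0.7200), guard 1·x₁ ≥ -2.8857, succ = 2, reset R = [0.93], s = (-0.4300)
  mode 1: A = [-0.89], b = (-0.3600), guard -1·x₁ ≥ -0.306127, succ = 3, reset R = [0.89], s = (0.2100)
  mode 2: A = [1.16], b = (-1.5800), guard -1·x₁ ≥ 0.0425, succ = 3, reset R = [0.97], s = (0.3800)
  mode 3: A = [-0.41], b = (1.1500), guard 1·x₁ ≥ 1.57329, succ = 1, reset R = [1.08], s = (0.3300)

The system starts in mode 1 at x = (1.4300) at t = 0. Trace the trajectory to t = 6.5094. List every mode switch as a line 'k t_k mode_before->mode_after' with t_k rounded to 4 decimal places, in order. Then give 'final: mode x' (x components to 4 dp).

Mode 1: guard c·x = -0.3061 hit at Δt = 1.0656 (t = 1.0656), x⁻ = (0.3061) → reset → x⁺ = (0.4825), jump to mode 3
Mode 3: guard c·x = 1.5733 hit at Δt = 1.5471 (t = 2.6127), x⁻ = (1.5733) → reset → x⁺ = (2.0292), jump to mode 1
Mode 1: guard c·x = -0.3061 hit at Δt = 1.3832 (t = 3.9958), x⁻ = (0.3061) → reset → x⁺ = (0.4825), jump to mode 3
Mode 3: guard c·x = 1.5733 hit at Δt = 1.5471 (t = 5.5429), x⁻ = (1.5733) → reset → x⁺ = (2.0292), jump to mode 1
Mode 1: flow for 0.9665 to horizon, guard not reached → x = (0.6252)

1 1.0656 1->3
2 2.6127 3->1
3 3.9958 1->3
4 5.5429 3->1
final: 1 0.6252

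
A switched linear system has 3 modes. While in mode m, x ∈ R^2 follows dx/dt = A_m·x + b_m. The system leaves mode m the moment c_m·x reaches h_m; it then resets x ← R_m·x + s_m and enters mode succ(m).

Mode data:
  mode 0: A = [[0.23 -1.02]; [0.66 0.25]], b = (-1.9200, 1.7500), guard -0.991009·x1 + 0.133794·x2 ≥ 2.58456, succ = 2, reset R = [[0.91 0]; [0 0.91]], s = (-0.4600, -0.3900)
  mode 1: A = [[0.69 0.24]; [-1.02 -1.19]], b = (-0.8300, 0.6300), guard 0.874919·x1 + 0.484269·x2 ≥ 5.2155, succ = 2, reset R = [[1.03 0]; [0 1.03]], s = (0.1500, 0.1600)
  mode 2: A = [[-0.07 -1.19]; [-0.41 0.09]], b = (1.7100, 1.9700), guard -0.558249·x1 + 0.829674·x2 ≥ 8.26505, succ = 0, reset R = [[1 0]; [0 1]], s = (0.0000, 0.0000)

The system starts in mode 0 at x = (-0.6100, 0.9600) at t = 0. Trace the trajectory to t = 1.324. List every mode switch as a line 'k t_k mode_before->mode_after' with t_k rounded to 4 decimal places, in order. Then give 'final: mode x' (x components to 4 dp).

1 0.5032 0->2
final: 2 -3.3443 3.7117

Mode 0: guard c·x = 2.5846 hit at Δt = 0.5032 (t = 0.5032), x⁻ = (-2.4035, 1.5151) → reset → x⁺ = (-2.6471, 0.9887), jump to mode 2
Mode 2: flow for 0.8208 to horizon, guard not reached → x = (-3.3443, 3.7117)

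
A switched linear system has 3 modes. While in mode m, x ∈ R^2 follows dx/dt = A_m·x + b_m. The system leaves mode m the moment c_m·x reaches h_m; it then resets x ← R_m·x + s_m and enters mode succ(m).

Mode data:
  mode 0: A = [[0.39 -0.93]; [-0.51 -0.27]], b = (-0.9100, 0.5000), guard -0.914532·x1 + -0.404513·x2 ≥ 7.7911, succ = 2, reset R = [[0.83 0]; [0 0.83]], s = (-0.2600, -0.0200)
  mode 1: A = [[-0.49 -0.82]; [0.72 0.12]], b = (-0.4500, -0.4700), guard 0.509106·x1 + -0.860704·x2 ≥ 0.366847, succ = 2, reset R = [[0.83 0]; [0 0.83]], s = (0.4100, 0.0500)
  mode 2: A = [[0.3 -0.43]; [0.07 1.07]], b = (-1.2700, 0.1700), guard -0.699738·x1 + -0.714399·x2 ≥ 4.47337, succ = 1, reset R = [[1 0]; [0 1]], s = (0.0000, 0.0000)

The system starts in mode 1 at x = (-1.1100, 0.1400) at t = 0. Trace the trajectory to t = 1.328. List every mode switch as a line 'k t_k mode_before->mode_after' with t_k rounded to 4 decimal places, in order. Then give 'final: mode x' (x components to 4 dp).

1 0.8397 1->2
final: 2 -0.7703 -1.0925

Mode 1: guard c·x = 0.3668 hit at Δt = 0.8397 (t = 0.8397), x⁻ = (-0.8060, -0.9029) → reset → x⁺ = (-0.2590, -0.6994), jump to mode 2
Mode 2: flow for 0.4883 to horizon, guard not reached → x = (-0.7703, -1.0925)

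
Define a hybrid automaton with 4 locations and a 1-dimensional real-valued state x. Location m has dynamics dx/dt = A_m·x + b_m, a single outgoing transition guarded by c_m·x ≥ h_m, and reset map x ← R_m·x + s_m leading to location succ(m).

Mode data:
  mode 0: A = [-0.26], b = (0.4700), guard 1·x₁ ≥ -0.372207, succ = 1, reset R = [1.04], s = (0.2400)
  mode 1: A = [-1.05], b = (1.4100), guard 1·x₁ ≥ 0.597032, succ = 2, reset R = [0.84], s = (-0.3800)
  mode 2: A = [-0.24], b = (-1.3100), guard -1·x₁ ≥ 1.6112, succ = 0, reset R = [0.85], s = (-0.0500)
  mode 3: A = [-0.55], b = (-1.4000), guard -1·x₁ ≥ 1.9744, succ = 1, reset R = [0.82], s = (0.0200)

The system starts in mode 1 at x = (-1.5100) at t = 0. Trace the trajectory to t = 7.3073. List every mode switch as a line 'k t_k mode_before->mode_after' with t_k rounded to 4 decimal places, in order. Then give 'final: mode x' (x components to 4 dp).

1 1.2777 1->2
2 2.8270 2->0
3 4.3360 0->1
4 4.9951 1->2
5 6.5444 2->0
final: 0 -0.8388

Mode 1: guard c·x = 0.5970 hit at Δt = 1.2777 (t = 1.2777), x⁻ = (0.5970) → reset → x⁺ = (0.1215), jump to mode 2
Mode 2: guard c·x = 1.6112 hit at Δt = 1.5493 (t = 2.8270), x⁻ = (-1.6112) → reset → x⁺ = (-1.4195), jump to mode 0
Mode 0: guard c·x = -0.3722 hit at Δt = 1.5090 (t = 4.3360), x⁻ = (-0.3722) → reset → x⁺ = (-0.1471), jump to mode 1
Mode 1: guard c·x = 0.5970 hit at Δt = 0.6591 (t = 4.9951), x⁻ = (0.5970) → reset → x⁺ = (0.1215), jump to mode 2
Mode 2: guard c·x = 1.6112 hit at Δt = 1.5493 (t = 6.5444), x⁻ = (-1.6112) → reset → x⁺ = (-1.4195), jump to mode 0
Mode 0: flow for 0.7629 to horizon, guard not reached → x = (-0.8388)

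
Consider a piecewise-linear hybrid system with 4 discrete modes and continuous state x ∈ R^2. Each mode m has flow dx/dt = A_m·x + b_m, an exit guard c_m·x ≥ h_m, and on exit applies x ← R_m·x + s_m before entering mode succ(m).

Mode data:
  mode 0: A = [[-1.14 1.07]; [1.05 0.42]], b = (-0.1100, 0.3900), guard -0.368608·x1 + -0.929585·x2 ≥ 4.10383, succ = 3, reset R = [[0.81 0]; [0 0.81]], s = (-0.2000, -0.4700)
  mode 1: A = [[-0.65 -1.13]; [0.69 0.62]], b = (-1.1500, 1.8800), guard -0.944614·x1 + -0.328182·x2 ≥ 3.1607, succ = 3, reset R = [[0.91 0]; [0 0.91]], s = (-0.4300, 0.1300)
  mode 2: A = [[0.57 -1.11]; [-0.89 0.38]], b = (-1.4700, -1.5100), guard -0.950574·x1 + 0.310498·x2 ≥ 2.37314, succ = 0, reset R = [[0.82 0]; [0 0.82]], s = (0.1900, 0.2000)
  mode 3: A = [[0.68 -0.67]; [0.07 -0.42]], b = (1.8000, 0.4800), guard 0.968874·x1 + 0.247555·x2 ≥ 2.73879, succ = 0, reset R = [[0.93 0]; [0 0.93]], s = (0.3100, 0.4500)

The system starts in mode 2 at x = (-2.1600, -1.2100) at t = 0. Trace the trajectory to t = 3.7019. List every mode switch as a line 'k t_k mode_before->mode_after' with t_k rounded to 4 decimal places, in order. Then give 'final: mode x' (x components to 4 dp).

Mode 2: guard c·x = 2.3731 hit at Δt = 0.4394 (t = 0.4394), x⁻ = (-2.8548, -1.0970) → reset → x⁺ = (-2.1510, -0.6995), jump to mode 0
Mode 0: guard c·x = 4.1038 hit at Δt = 1.1531 (t = 1.5925), x⁻ = (-2.2214, -3.5338) → reset → x⁺ = (-1.9993, -3.3324), jump to mode 3
Mode 3: guard c·x = 2.7388 hit at Δt = 1.4675 (t = 3.0600), x⁻ = (3.1408, -1.2289) → reset → x⁺ = (3.2309, -0.6929), jump to mode 0
Mode 0: flow for 0.6419 to horizon, guard not reached → x = (1.6924, 1.1588)

1 0.4394 2->0
2 1.5925 0->3
3 3.0600 3->0
final: 0 1.6924 1.1588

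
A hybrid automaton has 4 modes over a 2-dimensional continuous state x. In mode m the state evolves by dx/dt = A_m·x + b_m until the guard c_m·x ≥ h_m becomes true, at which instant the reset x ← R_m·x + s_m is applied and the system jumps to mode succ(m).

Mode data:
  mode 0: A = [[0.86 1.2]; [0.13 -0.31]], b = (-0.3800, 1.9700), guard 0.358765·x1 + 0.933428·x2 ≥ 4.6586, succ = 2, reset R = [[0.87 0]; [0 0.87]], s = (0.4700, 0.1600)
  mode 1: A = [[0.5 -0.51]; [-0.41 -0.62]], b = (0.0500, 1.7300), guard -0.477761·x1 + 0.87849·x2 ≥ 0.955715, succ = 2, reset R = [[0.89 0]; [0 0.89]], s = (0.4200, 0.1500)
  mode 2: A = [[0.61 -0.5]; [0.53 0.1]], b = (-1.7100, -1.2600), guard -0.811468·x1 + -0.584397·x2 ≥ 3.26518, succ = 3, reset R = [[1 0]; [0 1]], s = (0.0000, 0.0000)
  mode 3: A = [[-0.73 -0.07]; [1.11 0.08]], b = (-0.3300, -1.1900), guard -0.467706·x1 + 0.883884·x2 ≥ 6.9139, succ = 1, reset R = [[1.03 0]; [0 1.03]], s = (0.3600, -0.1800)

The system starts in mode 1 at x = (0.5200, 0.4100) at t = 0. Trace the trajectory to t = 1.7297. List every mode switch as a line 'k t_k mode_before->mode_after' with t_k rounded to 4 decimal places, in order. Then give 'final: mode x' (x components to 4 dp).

Mode 1: guard c·x = 0.9557 hit at Δt = 0.9009 (t = 0.9009), x⁻ = (0.3766, 1.2927) → reset → x⁺ = (0.7552, 1.3005), jump to mode 2
Mode 2: flow for 0.8288 to horizon, guard not reached → x = (-1.0801, 0.2749)

1 0.9009 1->2
final: 2 -1.0801 0.2749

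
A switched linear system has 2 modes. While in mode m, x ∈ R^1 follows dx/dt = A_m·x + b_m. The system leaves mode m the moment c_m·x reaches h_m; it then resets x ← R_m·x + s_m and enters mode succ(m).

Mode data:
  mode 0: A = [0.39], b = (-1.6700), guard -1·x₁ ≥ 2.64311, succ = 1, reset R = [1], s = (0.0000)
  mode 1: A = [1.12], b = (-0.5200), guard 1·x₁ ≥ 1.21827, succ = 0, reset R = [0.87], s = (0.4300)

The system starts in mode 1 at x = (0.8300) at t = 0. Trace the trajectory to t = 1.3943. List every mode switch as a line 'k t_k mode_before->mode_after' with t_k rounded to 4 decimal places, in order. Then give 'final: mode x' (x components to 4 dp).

Mode 1: guard c·x = 1.2183 hit at Δt = 0.6460 (t = 0.6460), x⁻ = (1.2183) → reset → x⁺ = (1.4899), jump to mode 0
Mode 0: flow for 0.7483 to horizon, guard not reached → x = (0.5437)

1 0.6460 1->0
final: 0 0.5437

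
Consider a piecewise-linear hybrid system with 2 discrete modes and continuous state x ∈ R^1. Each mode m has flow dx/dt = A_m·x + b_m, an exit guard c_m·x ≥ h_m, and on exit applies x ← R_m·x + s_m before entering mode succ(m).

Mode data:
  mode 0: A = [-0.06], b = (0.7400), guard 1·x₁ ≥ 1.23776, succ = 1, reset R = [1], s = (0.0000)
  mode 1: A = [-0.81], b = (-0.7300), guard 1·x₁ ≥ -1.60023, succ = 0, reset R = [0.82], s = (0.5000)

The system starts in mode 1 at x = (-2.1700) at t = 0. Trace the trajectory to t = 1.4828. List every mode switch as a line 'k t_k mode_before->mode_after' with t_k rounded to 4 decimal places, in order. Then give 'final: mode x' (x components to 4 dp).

1 0.7360 1->0
final: 0 -0.2362

Mode 1: guard c·x = -1.6002 hit at Δt = 0.7360 (t = 0.7360), x⁻ = (-1.6002) → reset → x⁺ = (-0.8122), jump to mode 0
Mode 0: flow for 0.7468 to horizon, guard not reached → x = (-0.2362)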